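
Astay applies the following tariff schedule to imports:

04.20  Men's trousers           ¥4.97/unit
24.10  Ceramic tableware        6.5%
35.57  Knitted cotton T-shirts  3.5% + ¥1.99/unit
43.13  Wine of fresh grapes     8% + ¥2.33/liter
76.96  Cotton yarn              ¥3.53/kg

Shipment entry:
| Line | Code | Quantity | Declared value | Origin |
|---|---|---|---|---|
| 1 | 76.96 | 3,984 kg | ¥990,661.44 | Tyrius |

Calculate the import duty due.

¥14,063.52

Line 1 (76.96, Tyrius, 3,984 kg, ¥990,661.44):
Base rate for 76.96 is ¥3.53/kg.
Duty = 3,984 × ¥3.53 = ¥14,063.52.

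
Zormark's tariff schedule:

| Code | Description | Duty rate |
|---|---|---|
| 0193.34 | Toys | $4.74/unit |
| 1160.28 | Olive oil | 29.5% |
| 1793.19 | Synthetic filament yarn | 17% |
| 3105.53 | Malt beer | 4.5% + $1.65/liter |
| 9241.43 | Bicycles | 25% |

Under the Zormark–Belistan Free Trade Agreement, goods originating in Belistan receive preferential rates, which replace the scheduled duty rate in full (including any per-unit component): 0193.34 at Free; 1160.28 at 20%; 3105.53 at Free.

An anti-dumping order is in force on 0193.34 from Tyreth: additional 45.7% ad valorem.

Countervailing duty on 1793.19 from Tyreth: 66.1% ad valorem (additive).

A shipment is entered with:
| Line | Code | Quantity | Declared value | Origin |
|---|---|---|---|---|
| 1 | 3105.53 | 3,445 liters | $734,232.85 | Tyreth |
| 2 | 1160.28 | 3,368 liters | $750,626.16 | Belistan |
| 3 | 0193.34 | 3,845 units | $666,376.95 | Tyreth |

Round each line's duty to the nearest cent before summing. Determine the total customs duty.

Line 1 (3105.53, Tyreth, 3,445 liters, $734,232.85):
Base rate for 3105.53 is 4.5% + $1.65/liter.
3105.53 has an FTA preferential rate, but origin Tyreth is not Belistan; base rate stands.
Duty = $734,232.85 × 4.5% + 3,445 × $1.65 = $38,724.73.
Line 2 (1160.28, Belistan, 3,368 liters, $750,626.16):
Base rate for 1160.28 is 29.5%.
Origin Belistan qualifies under the Zormark–Belistan agreement and 1160.28 is covered: preferential rate 20% applies instead.
Duty = $750,626.16 × 20% = $150,125.23.
Line 3 (0193.34, Tyreth, 3,845 units, $666,376.95):
Base rate for 0193.34 is $4.74/unit.
0193.34 has an FTA preferential rate, but origin Tyreth is not Belistan; base rate stands.
Additional duty on 0193.34 from Tyreth: +45.7% ad valorem. Applied ad valorem rate = 45.7%.
Duty = $666,376.95 × 45.7% + 3,845 × $4.74 = $322,759.57.
Total = $38,724.73 + $150,125.23 + $322,759.57 = $511,609.53.

$511,609.53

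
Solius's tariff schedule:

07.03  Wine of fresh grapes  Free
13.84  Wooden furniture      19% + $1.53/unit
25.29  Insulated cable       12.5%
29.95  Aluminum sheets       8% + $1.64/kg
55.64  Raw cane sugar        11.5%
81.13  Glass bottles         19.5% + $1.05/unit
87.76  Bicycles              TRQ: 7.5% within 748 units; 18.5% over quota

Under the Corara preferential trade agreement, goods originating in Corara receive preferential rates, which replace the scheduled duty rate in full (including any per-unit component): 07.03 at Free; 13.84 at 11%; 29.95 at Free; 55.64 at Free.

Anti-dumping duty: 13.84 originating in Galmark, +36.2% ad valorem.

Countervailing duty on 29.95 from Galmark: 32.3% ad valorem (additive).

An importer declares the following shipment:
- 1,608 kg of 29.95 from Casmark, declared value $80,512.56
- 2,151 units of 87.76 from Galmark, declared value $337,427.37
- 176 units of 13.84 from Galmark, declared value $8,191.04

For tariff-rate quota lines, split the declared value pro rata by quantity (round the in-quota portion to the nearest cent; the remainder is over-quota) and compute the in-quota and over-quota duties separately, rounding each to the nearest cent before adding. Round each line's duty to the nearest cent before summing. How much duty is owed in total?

Line 1 (29.95, Casmark, 1,608 kg, $80,512.56):
Base rate for 29.95 is 8% + $1.64/kg.
29.95 has an FTA preferential rate, but origin Casmark is not Corara; base rate stands.
The additional-duty order on 29.95 targets Galmark, not Casmark; it does not apply.
Duty = $80,512.56 × 8% + 1,608 × $1.64 = $9,078.12.
Line 2 (87.76, Galmark, 2,151 units, $337,427.37):
Code 87.76 is under a tariff-rate quota (threshold 748 units). In-quota: 748 units at 7.5%; over-quota: 1,403 units at 18.5%.
Pro-rata value split: in-quota = $337,427.37 × 748/2,151 = $117,338.76; over-quota = $337,427.37 − $117,338.76 = $220,088.61.
In-quota duty = $117,338.76 × 7.5% = $8,800.41. Over-quota duty = $220,088.61 × 18.5% = $40,716.39.
Line duty = $8,800.41 + $40,716.39 = $49,516.80.
Line 3 (13.84, Galmark, 176 units, $8,191.04):
Base rate for 13.84 is 19% + $1.53/unit.
13.84 has an FTA preferential rate, but origin Galmark is not Corara; base rate stands.
Additional duty on 13.84 from Galmark: +36.2%. Applied ad valorem rate: 19% + 36.2% = 55.2%.
Duty = $8,191.04 × 55.2% + 176 × $1.53 = $4,790.73.
Total = $9,078.12 + $49,516.80 + $4,790.73 = $63,385.65.

$63,385.65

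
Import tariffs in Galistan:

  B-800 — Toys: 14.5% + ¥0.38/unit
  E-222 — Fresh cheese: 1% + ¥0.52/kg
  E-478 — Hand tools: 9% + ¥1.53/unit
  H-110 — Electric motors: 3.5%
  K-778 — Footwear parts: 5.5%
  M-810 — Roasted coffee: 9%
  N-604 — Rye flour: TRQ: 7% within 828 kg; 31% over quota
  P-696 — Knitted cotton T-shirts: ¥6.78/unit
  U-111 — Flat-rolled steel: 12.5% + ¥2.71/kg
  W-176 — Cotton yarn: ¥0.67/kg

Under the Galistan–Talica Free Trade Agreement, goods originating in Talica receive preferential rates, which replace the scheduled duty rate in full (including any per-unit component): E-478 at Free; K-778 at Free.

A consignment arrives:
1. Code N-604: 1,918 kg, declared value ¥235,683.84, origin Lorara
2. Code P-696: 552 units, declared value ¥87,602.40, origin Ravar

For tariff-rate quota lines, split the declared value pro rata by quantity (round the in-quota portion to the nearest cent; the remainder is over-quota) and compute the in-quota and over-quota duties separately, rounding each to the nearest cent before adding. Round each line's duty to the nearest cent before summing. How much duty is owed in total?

¥52,385.83

Line 1 (N-604, Lorara, 1,918 kg, ¥235,683.84):
Code N-604 is under a tariff-rate quota (threshold 828 kg). In-quota: 828 kg at 7%; over-quota: 1,090 kg at 31%.
Pro-rata value split: in-quota = ¥235,683.84 × 828/1,918 = ¥101,744.64; over-quota = ¥235,683.84 − ¥101,744.64 = ¥133,939.20.
In-quota duty = ¥101,744.64 × 7% = ¥7,122.12. Over-quota duty = ¥133,939.20 × 31% = ¥41,521.15.
Line duty = ¥7,122.12 + ¥41,521.15 = ¥48,643.27.
Line 2 (P-696, Ravar, 552 units, ¥87,602.40):
Base rate for P-696 is ¥6.78/unit.
Duty = 552 × ¥6.78 = ¥3,742.56.
Total = ¥48,643.27 + ¥3,742.56 = ¥52,385.83.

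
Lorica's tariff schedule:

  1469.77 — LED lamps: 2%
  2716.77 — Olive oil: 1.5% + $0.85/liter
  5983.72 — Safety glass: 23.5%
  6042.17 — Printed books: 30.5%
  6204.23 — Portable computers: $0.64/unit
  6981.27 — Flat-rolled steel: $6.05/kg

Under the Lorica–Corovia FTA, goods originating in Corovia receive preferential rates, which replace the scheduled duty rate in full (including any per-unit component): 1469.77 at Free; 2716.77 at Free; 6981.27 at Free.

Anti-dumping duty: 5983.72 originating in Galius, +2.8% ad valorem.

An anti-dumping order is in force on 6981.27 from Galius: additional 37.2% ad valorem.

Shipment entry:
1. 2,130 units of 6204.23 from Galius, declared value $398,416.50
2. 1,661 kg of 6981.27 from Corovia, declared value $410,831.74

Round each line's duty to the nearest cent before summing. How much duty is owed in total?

Line 1 (6204.23, Galius, 2,130 units, $398,416.50):
Base rate for 6204.23 is $0.64/unit.
Duty = 2,130 × $0.64 = $1,363.20.
Line 2 (6981.27, Corovia, 1,661 kg, $410,831.74):
Base rate for 6981.27 is $6.05/kg.
Origin Corovia qualifies under the Lorica–Corovia agreement and 6981.27 is covered: preferential rate Free applies instead.
The additional-duty order on 6981.27 targets Galius, not Corovia; it does not apply.
Duty = $410,831.74 × 0% = $0.00.
Total = $1,363.20 + $0.00 = $1,363.20.

$1,363.20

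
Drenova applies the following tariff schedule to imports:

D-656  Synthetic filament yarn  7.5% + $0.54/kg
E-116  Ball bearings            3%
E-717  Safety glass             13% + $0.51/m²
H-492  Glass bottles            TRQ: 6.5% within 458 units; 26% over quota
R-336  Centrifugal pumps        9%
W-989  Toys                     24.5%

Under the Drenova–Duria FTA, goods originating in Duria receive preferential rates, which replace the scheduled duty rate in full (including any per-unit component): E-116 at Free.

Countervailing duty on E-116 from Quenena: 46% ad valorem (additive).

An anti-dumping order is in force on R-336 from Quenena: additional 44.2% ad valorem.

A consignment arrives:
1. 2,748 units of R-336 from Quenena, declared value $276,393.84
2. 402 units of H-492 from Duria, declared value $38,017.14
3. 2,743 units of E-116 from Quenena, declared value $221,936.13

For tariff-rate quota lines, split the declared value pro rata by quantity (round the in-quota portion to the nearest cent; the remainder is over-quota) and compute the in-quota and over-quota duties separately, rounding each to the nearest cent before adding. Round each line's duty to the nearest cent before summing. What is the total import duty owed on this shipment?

Line 1 (R-336, Quenena, 2,748 units, $276,393.84):
Base rate for R-336 is 9%.
Additional duty on R-336 from Quenena: +44.2%. Applied ad valorem rate: 9% + 44.2% = 53.2%.
Duty = $276,393.84 × 53.2% = $147,041.52.
Line 2 (H-492, Duria, 402 units, $38,017.14):
Code H-492 is under a tariff-rate quota (threshold 458 units). Quantity 402 units is within the quota, so the in-quota rate 6.5% applies to the full value.
Duty = $38,017.14 × 6.5% = $2,471.11.
Line 3 (E-116, Quenena, 2,743 units, $221,936.13):
Base rate for E-116 is 3%.
E-116 has an FTA preferential rate, but origin Quenena is not Duria; base rate stands.
Additional duty on E-116 from Quenena: +46%. Applied ad valorem rate: 3% + 46% = 49%.
Duty = $221,936.13 × 49% = $108,748.70.
Total = $147,041.52 + $2,471.11 + $108,748.70 = $258,261.33.

$258,261.33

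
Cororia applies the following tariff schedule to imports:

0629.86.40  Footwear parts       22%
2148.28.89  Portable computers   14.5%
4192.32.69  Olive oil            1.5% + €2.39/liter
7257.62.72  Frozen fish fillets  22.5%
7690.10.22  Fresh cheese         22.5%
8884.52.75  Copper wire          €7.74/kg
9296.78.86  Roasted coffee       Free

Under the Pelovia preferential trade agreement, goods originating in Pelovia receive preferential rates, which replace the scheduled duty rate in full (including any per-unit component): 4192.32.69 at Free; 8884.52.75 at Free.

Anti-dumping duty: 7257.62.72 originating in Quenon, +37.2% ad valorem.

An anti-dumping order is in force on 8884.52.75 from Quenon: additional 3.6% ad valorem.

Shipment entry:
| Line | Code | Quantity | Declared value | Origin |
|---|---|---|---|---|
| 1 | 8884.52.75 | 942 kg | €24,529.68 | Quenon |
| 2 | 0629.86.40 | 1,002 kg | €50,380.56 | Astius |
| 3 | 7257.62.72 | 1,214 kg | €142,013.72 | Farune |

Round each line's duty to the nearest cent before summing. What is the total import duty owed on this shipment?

Line 1 (8884.52.75, Quenon, 942 kg, €24,529.68):
Base rate for 8884.52.75 is €7.74/kg.
8884.52.75 has an FTA preferential rate, but origin Quenon is not Pelovia; base rate stands.
Additional duty on 8884.52.75 from Quenon: +3.6% ad valorem. Applied ad valorem rate = 3.6%.
Duty = €24,529.68 × 3.6% + 942 × €7.74 = €8,174.15.
Line 2 (0629.86.40, Astius, 1,002 kg, €50,380.56):
Base rate for 0629.86.40 is 22%.
Duty = €50,380.56 × 22% = €11,083.72.
Line 3 (7257.62.72, Farune, 1,214 kg, €142,013.72):
Base rate for 7257.62.72 is 22.5%.
The additional-duty order on 7257.62.72 targets Quenon, not Farune; it does not apply.
Duty = €142,013.72 × 22.5% = €31,953.09.
Total = €8,174.15 + €11,083.72 + €31,953.09 = €51,210.96.

€51,210.96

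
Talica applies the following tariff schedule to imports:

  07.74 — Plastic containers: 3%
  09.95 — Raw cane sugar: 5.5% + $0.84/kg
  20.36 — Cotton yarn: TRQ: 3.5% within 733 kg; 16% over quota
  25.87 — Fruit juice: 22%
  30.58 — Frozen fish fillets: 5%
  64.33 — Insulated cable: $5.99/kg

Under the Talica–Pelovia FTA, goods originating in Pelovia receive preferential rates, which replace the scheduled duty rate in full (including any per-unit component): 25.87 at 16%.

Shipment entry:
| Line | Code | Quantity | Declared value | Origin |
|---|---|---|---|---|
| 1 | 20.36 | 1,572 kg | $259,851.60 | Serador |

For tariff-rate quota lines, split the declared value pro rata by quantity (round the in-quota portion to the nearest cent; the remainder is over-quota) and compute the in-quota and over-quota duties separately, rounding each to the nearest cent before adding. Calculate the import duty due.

Line 1 (20.36, Serador, 1,572 kg, $259,851.60):
Code 20.36 is under a tariff-rate quota (threshold 733 kg). In-quota: 733 kg at 3.5%; over-quota: 839 kg at 16%.
Pro-rata value split: in-quota = $259,851.60 × 733/1,572 = $121,164.90; over-quota = $259,851.60 − $121,164.90 = $138,686.70.
In-quota duty = $121,164.90 × 3.5% = $4,240.77. Over-quota duty = $138,686.70 × 16% = $22,189.87.
Line duty = $4,240.77 + $22,189.87 = $26,430.64.

$26,430.64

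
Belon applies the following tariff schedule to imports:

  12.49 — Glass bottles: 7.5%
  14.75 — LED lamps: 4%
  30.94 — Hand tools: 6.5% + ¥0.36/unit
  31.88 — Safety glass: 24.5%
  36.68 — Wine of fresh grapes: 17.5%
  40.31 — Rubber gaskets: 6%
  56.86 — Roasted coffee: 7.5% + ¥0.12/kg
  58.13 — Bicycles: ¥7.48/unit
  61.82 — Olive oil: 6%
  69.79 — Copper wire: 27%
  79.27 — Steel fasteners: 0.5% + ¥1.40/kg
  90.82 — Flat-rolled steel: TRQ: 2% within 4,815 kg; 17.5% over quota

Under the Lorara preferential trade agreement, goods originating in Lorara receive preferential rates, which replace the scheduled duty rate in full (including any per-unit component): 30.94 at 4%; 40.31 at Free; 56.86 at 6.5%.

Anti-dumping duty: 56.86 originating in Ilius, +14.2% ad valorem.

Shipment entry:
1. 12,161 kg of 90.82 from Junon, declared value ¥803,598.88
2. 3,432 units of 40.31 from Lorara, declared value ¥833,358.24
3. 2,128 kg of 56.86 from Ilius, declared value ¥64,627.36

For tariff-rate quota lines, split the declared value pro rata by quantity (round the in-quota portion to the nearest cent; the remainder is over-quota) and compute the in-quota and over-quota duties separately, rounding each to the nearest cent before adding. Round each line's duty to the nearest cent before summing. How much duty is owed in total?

¥105,592.14

Line 1 (90.82, Junon, 12,161 kg, ¥803,598.88):
Code 90.82 is under a tariff-rate quota (threshold 4,815 kg). In-quota: 4,815 kg at 2%; over-quota: 7,346 kg at 17.5%.
Pro-rata value split: in-quota = ¥803,598.88 × 4,815/12,161 = ¥318,175.20; over-quota = ¥803,598.88 − ¥318,175.20 = ¥485,423.68.
In-quota duty = ¥318,175.20 × 2% = ¥6,363.50. Over-quota duty = ¥485,423.68 × 17.5% = ¥84,949.14.
Line duty = ¥6,363.50 + ¥84,949.14 = ¥91,312.64.
Line 2 (40.31, Lorara, 3,432 units, ¥833,358.24):
Base rate for 40.31 is 6%.
Origin Lorara qualifies under the Belon–Lorara agreement and 40.31 is covered: preferential rate Free applies instead.
Duty = ¥833,358.24 × 0% = ¥0.00.
Line 3 (56.86, Ilius, 2,128 kg, ¥64,627.36):
Base rate for 56.86 is 7.5% + ¥0.12/kg.
56.86 has an FTA preferential rate, but origin Ilius is not Lorara; base rate stands.
Additional duty on 56.86 from Ilius: +14.2%. Applied ad valorem rate: 7.5% + 14.2% = 21.7%.
Duty = ¥64,627.36 × 21.7% + 2,128 × ¥0.12 = ¥14,279.50.
Total = ¥91,312.64 + ¥0.00 + ¥14,279.50 = ¥105,592.14.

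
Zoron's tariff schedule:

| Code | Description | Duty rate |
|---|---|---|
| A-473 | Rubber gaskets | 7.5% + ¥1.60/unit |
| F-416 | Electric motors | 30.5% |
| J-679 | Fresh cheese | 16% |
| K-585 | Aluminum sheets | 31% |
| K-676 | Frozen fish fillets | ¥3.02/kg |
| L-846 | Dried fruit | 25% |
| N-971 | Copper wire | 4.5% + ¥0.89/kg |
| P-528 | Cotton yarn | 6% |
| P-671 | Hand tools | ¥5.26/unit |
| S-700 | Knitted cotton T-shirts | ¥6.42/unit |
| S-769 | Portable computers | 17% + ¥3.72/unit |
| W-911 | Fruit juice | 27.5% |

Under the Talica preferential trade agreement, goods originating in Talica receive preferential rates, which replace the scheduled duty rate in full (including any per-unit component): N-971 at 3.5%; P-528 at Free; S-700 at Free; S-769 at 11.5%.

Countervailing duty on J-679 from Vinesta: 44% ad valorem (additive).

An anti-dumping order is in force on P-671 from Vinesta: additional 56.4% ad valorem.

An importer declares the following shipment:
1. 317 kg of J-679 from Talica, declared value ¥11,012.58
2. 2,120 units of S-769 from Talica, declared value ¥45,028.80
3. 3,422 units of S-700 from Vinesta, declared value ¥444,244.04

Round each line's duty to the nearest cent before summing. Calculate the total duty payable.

Line 1 (J-679, Talica, 317 kg, ¥11,012.58):
Base rate for J-679 is 16%.
Origin Talica is the FTA partner but J-679 is not on the preference list; base rate stands.
The additional-duty order on J-679 targets Vinesta, not Talica; it does not apply.
Duty = ¥11,012.58 × 16% = ¥1,762.01.
Line 2 (S-769, Talica, 2,120 units, ¥45,028.80):
Base rate for S-769 is 17% + ¥3.72/unit.
Origin Talica qualifies under the Zoron–Talica agreement and S-769 is covered: preferential rate 11.5% applies instead.
Duty = ¥45,028.80 × 11.5% = ¥5,178.31.
Line 3 (S-700, Vinesta, 3,422 units, ¥444,244.04):
Base rate for S-700 is ¥6.42/unit.
S-700 has an FTA preferential rate, but origin Vinesta is not Talica; base rate stands.
Duty = 3,422 × ¥6.42 = ¥21,969.24.
Total = ¥1,762.01 + ¥5,178.31 + ¥21,969.24 = ¥28,909.56.

¥28,909.56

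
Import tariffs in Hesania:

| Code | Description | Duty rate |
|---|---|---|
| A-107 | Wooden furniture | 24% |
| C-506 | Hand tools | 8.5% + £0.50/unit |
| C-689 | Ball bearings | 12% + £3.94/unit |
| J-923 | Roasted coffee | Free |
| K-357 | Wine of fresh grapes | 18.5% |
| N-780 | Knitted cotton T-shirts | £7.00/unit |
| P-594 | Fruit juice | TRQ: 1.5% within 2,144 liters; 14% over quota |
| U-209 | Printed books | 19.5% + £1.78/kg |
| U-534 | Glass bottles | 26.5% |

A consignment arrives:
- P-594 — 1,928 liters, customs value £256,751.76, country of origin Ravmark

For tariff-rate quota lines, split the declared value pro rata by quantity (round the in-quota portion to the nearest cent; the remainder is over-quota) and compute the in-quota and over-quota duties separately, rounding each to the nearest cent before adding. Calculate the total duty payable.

Line 1 (P-594, Ravmark, 1,928 liters, £256,751.76):
Code P-594 is under a tariff-rate quota (threshold 2,144 liters). Quantity 1,928 liters is within the quota, so the in-quota rate 1.5% applies to the full value.
Duty = £256,751.76 × 1.5% = £3,851.28.

£3,851.28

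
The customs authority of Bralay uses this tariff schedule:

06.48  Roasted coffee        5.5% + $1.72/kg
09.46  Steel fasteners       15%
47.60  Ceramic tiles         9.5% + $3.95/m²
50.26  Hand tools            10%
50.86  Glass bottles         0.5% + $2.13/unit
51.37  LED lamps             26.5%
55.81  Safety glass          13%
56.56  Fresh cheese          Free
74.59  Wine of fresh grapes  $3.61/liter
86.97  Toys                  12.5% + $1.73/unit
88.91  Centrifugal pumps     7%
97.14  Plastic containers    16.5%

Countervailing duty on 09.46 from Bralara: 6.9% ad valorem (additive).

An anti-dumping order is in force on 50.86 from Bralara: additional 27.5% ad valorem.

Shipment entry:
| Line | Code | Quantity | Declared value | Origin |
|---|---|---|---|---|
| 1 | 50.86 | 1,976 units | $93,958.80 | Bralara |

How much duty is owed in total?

$30,517.34

Line 1 (50.86, Bralara, 1,976 units, $93,958.80):
Base rate for 50.86 is 0.5% + $2.13/unit.
Additional duty on 50.86 from Bralara: +27.5%. Applied ad valorem rate: 0.5% + 27.5% = 28%.
Duty = $93,958.80 × 28% + 1,976 × $2.13 = $30,517.34.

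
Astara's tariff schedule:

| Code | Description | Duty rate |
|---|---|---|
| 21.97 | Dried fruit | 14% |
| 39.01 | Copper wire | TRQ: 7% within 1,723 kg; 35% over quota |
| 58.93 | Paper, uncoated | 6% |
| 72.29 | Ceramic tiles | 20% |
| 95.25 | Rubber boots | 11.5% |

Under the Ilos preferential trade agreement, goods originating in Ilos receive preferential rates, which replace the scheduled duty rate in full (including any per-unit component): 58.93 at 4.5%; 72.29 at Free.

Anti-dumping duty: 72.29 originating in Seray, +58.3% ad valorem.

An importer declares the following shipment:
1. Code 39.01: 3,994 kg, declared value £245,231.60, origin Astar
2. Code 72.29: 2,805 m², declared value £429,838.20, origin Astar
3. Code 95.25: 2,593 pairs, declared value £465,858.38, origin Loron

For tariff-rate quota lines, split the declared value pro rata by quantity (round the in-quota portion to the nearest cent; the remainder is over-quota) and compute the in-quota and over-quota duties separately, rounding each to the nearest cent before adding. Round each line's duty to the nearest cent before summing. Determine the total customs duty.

Line 1 (39.01, Astar, 3,994 kg, £245,231.60):
Code 39.01 is under a tariff-rate quota (threshold 1,723 kg). In-quota: 1,723 kg at 7%; over-quota: 2,271 kg at 35%.
Pro-rata value split: in-quota = £245,231.60 × 1,723/3,994 = £105,792.20; over-quota = £245,231.60 − £105,792.20 = £139,439.40.
In-quota duty = £105,792.20 × 7% = £7,405.45. Over-quota duty = £139,439.40 × 35% = £48,803.79.
Line duty = £7,405.45 + £48,803.79 = £56,209.24.
Line 2 (72.29, Astar, 2,805 m², £429,838.20):
Base rate for 72.29 is 20%.
72.29 has an FTA preferential rate, but origin Astar is not Ilos; base rate stands.
The additional-duty order on 72.29 targets Seray, not Astar; it does not apply.
Duty = £429,838.20 × 20% = £85,967.64.
Line 3 (95.25, Loron, 2,593 pairs, £465,858.38):
Base rate for 95.25 is 11.5%.
Duty = £465,858.38 × 11.5% = £53,573.71.
Total = £56,209.24 + £85,967.64 + £53,573.71 = £195,750.59.

£195,750.59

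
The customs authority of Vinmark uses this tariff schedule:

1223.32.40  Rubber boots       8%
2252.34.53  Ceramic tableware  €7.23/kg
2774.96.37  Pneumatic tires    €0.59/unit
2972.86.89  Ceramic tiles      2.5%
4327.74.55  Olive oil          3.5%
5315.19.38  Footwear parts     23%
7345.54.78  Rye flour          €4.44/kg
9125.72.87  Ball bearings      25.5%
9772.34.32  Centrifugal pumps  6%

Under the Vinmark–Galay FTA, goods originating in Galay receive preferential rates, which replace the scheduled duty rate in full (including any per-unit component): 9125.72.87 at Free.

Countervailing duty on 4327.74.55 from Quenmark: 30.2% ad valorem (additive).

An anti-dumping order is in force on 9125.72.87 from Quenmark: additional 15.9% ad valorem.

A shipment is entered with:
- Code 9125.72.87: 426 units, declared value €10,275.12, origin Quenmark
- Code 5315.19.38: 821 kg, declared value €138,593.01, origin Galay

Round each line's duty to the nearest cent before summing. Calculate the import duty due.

Line 1 (9125.72.87, Quenmark, 426 units, €10,275.12):
Base rate for 9125.72.87 is 25.5%.
9125.72.87 has an FTA preferential rate, but origin Quenmark is not Galay; base rate stands.
Additional duty on 9125.72.87 from Quenmark: +15.9%. Applied ad valorem rate: 25.5% + 15.9% = 41.4%.
Duty = €10,275.12 × 41.4% = €4,253.90.
Line 2 (5315.19.38, Galay, 821 kg, €138,593.01):
Base rate for 5315.19.38 is 23%.
Origin Galay is the FTA partner but 5315.19.38 is not on the preference list; base rate stands.
Duty = €138,593.01 × 23% = €31,876.39.
Total = €4,253.90 + €31,876.39 = €36,130.29.

€36,130.29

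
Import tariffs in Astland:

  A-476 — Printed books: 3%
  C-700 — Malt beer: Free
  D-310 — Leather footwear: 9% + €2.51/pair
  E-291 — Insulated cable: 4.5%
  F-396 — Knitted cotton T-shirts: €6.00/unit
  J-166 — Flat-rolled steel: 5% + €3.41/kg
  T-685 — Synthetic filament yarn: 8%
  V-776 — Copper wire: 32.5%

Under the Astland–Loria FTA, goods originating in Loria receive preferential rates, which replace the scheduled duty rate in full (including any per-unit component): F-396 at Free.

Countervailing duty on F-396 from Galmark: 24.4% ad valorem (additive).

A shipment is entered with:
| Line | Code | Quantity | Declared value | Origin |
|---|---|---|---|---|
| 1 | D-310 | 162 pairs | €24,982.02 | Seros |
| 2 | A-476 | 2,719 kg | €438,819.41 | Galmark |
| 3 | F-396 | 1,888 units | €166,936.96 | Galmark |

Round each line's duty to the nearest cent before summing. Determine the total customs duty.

€67,880.20

Line 1 (D-310, Seros, 162 pairs, €24,982.02):
Base rate for D-310 is 9% + €2.51/pair.
Duty = €24,982.02 × 9% + 162 × €2.51 = €2,655.00.
Line 2 (A-476, Galmark, 2,719 kg, €438,819.41):
Base rate for A-476 is 3%.
Duty = €438,819.41 × 3% = €13,164.58.
Line 3 (F-396, Galmark, 1,888 units, €166,936.96):
Base rate for F-396 is €6.00/unit.
F-396 has an FTA preferential rate, but origin Galmark is not Loria; base rate stands.
Additional duty on F-396 from Galmark: +24.4% ad valorem. Applied ad valorem rate = 24.4%.
Duty = €166,936.96 × 24.4% + 1,888 × €6.00 = €52,060.62.
Total = €2,655.00 + €13,164.58 + €52,060.62 = €67,880.20.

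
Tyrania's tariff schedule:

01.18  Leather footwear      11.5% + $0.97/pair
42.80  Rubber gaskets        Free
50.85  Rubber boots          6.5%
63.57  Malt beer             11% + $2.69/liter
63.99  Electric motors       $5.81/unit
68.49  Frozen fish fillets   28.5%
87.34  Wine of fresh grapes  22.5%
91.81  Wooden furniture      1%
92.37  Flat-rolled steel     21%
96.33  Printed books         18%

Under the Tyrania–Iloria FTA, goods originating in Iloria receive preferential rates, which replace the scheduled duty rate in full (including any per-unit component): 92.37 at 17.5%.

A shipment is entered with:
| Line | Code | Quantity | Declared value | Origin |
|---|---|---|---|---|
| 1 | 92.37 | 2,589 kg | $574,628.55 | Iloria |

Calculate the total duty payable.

Line 1 (92.37, Iloria, 2,589 kg, $574,628.55):
Base rate for 92.37 is 21%.
Origin Iloria qualifies under the Tyrania–Iloria agreement and 92.37 is covered: preferential rate 17.5% applies instead.
Duty = $574,628.55 × 17.5% = $100,560.00.

$100,560.00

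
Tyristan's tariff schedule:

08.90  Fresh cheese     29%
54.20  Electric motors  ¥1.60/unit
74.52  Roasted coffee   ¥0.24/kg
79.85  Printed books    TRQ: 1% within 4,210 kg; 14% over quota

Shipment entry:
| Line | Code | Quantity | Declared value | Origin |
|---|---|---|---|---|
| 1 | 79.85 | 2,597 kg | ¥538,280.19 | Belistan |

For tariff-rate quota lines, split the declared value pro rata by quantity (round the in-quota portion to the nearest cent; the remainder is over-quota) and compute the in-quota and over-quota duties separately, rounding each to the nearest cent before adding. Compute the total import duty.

¥5,382.80

Line 1 (79.85, Belistan, 2,597 kg, ¥538,280.19):
Code 79.85 is under a tariff-rate quota (threshold 4,210 kg). Quantity 2,597 kg is within the quota, so the in-quota rate 1% applies to the full value.
Duty = ¥538,280.19 × 1% = ¥5,382.80.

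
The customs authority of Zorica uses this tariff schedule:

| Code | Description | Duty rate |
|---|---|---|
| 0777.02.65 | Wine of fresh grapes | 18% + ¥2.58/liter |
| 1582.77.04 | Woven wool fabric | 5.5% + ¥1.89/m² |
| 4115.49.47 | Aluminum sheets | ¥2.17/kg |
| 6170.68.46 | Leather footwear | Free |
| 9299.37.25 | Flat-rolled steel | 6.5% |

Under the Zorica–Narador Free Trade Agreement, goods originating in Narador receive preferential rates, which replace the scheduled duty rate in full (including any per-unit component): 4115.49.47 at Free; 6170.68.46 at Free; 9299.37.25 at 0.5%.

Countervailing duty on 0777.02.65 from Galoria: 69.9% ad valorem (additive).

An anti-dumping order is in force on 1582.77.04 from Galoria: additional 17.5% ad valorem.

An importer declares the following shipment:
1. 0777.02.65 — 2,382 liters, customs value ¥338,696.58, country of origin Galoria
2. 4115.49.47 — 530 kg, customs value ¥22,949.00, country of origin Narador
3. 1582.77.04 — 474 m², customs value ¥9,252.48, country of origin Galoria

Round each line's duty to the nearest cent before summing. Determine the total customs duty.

Line 1 (0777.02.65, Galoria, 2,382 liters, ¥338,696.58):
Base rate for 0777.02.65 is 18% + ¥2.58/liter.
Additional duty on 0777.02.65 from Galoria: +69.9%. Applied ad valorem rate: 18% + 69.9% = 87.9%.
Duty = ¥338,696.58 × 87.9% + 2,382 × ¥2.58 = ¥303,859.85.
Line 2 (4115.49.47, Narador, 530 kg, ¥22,949.00):
Base rate for 4115.49.47 is ¥2.17/kg.
Origin Narador qualifies under the Zorica–Narador agreement and 4115.49.47 is covered: preferential rate Free applies instead.
Duty = ¥22,949.00 × 0% = ¥0.00.
Line 3 (1582.77.04, Galoria, 474 m², ¥9,252.48):
Base rate for 1582.77.04 is 5.5% + ¥1.89/m².
Additional duty on 1582.77.04 from Galoria: +17.5%. Applied ad valorem rate: 5.5% + 17.5% = 23%.
Duty = ¥9,252.48 × 23% + 474 × ¥1.89 = ¥3,023.93.
Total = ¥303,859.85 + ¥0.00 + ¥3,023.93 = ¥306,883.78.

¥306,883.78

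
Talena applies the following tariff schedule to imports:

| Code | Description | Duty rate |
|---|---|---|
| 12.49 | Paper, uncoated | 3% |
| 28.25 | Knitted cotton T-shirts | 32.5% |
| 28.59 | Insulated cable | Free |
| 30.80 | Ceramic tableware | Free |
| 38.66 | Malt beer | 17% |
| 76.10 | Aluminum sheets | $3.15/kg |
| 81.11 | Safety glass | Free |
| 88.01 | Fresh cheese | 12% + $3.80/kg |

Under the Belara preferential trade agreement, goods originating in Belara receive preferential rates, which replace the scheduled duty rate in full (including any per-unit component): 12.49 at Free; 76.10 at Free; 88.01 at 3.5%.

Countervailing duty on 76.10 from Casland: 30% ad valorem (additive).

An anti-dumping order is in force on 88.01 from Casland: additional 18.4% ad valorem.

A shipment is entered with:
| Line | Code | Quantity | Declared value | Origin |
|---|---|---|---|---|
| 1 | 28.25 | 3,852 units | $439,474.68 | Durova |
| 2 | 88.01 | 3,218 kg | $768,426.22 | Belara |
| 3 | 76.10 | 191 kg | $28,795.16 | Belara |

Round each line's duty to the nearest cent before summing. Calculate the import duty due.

$169,724.19

Line 1 (28.25, Durova, 3,852 units, $439,474.68):
Base rate for 28.25 is 32.5%.
Duty = $439,474.68 × 32.5% = $142,829.27.
Line 2 (88.01, Belara, 3,218 kg, $768,426.22):
Base rate for 88.01 is 12% + $3.80/kg.
Origin Belara qualifies under the Talena–Belara agreement and 88.01 is covered: preferential rate 3.5% applies instead.
The additional-duty order on 88.01 targets Casland, not Belara; it does not apply.
Duty = $768,426.22 × 3.5% = $26,894.92.
Line 3 (76.10, Belara, 191 kg, $28,795.16):
Base rate for 76.10 is $3.15/kg.
Origin Belara qualifies under the Talena–Belara agreement and 76.10 is covered: preferential rate Free applies instead.
The additional-duty order on 76.10 targets Casland, not Belara; it does not apply.
Duty = $28,795.16 × 0% = $0.00.
Total = $142,829.27 + $26,894.92 + $0.00 = $169,724.19.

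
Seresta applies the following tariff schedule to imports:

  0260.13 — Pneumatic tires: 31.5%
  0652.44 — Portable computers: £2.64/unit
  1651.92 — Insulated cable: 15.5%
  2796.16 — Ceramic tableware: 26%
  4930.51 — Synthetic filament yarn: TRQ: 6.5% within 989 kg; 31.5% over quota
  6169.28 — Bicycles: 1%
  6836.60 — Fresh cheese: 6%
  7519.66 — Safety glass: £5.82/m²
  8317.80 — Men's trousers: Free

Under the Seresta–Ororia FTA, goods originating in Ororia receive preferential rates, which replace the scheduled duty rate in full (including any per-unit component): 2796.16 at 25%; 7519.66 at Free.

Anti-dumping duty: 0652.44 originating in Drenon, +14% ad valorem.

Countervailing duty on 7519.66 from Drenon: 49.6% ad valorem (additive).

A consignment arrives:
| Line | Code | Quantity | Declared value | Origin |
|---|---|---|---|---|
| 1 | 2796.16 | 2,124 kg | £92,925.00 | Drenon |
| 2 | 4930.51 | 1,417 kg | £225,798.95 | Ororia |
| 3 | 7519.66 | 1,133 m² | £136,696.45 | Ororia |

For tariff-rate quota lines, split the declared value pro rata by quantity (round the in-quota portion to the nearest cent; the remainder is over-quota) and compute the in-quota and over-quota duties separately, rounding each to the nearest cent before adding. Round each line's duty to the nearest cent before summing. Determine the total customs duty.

£55,887.88

Line 1 (2796.16, Drenon, 2,124 kg, £92,925.00):
Base rate for 2796.16 is 26%.
2796.16 has an FTA preferential rate, but origin Drenon is not Ororia; base rate stands.
Duty = £92,925.00 × 26% = £24,160.50.
Line 2 (4930.51, Ororia, 1,417 kg, £225,798.95):
Code 4930.51 is under a tariff-rate quota (threshold 989 kg). In-quota: 989 kg at 6.5%; over-quota: 428 kg at 31.5%.
Pro-rata value split: in-quota = £225,798.95 × 989/1,417 = £157,597.15; over-quota = £225,798.95 − £157,597.15 = £68,201.80.
In-quota duty = £157,597.15 × 6.5% = £10,243.81. Over-quota duty = £68,201.80 × 31.5% = £21,483.57.
Line duty = £10,243.81 + £21,483.57 = £31,727.38.
Line 3 (7519.66, Ororia, 1,133 m², £136,696.45):
Base rate for 7519.66 is £5.82/m².
Origin Ororia qualifies under the Seresta–Ororia agreement and 7519.66 is covered: preferential rate Free applies instead.
The additional-duty order on 7519.66 targets Drenon, not Ororia; it does not apply.
Duty = £136,696.45 × 0% = £0.00.
Total = £24,160.50 + £31,727.38 + £0.00 = £55,887.88.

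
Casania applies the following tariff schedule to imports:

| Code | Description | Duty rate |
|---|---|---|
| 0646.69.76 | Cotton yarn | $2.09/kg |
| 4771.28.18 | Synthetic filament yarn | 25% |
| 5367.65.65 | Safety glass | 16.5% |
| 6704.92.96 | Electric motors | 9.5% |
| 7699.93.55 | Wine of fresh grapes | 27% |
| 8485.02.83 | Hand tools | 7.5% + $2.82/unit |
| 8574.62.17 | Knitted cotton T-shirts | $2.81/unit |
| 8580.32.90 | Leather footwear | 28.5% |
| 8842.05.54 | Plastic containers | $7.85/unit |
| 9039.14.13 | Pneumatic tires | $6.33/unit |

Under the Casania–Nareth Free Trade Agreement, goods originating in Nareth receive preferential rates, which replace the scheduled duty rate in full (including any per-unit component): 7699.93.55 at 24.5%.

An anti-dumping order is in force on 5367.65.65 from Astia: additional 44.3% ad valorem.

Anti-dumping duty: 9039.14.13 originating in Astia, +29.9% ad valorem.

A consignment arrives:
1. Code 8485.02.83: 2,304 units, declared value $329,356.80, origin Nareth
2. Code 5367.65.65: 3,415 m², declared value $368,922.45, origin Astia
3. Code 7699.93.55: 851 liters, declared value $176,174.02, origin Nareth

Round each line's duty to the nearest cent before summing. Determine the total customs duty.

$298,666.52

Line 1 (8485.02.83, Nareth, 2,304 units, $329,356.80):
Base rate for 8485.02.83 is 7.5% + $2.82/unit.
Origin Nareth is the FTA partner but 8485.02.83 is not on the preference list; base rate stands.
Duty = $329,356.80 × 7.5% + 2,304 × $2.82 = $31,199.04.
Line 2 (5367.65.65, Astia, 3,415 m², $368,922.45):
Base rate for 5367.65.65 is 16.5%.
Additional duty on 5367.65.65 from Astia: +44.3%. Applied ad valorem rate: 16.5% + 44.3% = 60.8%.
Duty = $368,922.45 × 60.8% = $224,304.85.
Line 3 (7699.93.55, Nareth, 851 liters, $176,174.02):
Base rate for 7699.93.55 is 27%.
Origin Nareth qualifies under the Casania–Nareth agreement and 7699.93.55 is covered: preferential rate 24.5% applies instead.
Duty = $176,174.02 × 24.5% = $43,162.63.
Total = $31,199.04 + $224,304.85 + $43,162.63 = $298,666.52.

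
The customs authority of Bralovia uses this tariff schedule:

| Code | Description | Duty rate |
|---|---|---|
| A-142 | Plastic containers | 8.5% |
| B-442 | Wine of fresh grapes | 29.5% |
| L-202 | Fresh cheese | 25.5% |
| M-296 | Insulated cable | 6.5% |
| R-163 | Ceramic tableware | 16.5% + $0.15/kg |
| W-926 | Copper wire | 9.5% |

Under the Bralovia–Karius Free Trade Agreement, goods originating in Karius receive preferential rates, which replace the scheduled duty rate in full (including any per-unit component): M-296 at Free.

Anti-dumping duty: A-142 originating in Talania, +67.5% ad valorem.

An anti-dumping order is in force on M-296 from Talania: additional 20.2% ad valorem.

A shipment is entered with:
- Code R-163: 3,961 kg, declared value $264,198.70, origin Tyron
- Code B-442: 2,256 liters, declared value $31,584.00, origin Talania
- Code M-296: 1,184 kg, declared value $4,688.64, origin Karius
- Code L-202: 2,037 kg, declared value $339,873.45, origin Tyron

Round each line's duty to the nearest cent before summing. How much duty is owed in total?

Line 1 (R-163, Tyron, 3,961 kg, $264,198.70):
Base rate for R-163 is 16.5% + $0.15/kg.
Duty = $264,198.70 × 16.5% + 3,961 × $0.15 = $44,186.94.
Line 2 (B-442, Talania, 2,256 liters, $31,584.00):
Base rate for B-442 is 29.5%.
Duty = $31,584.00 × 29.5% = $9,317.28.
Line 3 (M-296, Karius, 1,184 kg, $4,688.64):
Base rate for M-296 is 6.5%.
Origin Karius qualifies under the Bralovia–Karius agreement and M-296 is covered: preferential rate Free applies instead.
The additional-duty order on M-296 targets Talania, not Karius; it does not apply.
Duty = $4,688.64 × 0% = $0.00.
Line 4 (L-202, Tyron, 2,037 kg, $339,873.45):
Base rate for L-202 is 25.5%.
Duty = $339,873.45 × 25.5% = $86,667.73.
Total = $44,186.94 + $9,317.28 + $0.00 + $86,667.73 = $140,171.95.

$140,171.95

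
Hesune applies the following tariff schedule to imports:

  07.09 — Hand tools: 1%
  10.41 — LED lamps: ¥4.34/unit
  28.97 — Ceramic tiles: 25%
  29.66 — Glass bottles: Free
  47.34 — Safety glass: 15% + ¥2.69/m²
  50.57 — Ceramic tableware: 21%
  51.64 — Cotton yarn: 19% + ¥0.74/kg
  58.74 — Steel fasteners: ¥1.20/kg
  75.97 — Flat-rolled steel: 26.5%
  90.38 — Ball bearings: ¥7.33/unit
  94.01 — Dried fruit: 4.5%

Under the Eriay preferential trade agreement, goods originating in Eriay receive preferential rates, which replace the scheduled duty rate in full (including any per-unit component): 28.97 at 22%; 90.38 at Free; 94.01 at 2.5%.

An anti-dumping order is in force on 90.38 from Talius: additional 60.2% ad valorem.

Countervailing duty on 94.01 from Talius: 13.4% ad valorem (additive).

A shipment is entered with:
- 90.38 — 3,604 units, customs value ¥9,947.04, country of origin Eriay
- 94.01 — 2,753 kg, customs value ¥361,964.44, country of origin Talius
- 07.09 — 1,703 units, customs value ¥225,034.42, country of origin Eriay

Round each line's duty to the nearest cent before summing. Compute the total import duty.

¥67,041.97

Line 1 (90.38, Eriay, 3,604 units, ¥9,947.04):
Base rate for 90.38 is ¥7.33/unit.
Origin Eriay qualifies under the Hesune–Eriay agreement and 90.38 is covered: preferential rate Free applies instead.
The additional-duty order on 90.38 targets Talius, not Eriay; it does not apply.
Duty = ¥9,947.04 × 0% = ¥0.00.
Line 2 (94.01, Talius, 2,753 kg, ¥361,964.44):
Base rate for 94.01 is 4.5%.
94.01 has an FTA preferential rate, but origin Talius is not Eriay; base rate stands.
Additional duty on 94.01 from Talius: +13.4%. Applied ad valorem rate: 4.5% + 13.4% = 17.9%.
Duty = ¥361,964.44 × 17.9% = ¥64,791.63.
Line 3 (07.09, Eriay, 1,703 units, ¥225,034.42):
Base rate for 07.09 is 1%.
Origin Eriay is the FTA partner but 07.09 is not on the preference list; base rate stands.
Duty = ¥225,034.42 × 1% = ¥2,250.34.
Total = ¥0.00 + ¥64,791.63 + ¥2,250.34 = ¥67,041.97.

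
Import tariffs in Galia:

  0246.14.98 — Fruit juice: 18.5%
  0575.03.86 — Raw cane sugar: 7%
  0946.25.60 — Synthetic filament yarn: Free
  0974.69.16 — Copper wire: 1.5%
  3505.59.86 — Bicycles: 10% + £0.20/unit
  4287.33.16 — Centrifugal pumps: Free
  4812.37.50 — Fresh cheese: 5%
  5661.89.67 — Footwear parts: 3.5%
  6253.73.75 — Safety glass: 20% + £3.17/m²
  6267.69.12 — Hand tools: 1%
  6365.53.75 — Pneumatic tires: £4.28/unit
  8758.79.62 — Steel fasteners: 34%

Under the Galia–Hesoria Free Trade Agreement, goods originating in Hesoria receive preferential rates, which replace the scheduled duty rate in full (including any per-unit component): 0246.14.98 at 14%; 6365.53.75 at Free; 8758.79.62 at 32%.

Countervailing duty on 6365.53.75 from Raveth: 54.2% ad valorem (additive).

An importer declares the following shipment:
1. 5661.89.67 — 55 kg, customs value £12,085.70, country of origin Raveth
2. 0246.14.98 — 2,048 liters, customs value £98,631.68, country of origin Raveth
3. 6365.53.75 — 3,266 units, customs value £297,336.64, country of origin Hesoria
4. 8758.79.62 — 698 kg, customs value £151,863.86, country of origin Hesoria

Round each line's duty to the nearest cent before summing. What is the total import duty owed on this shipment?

Line 1 (5661.89.67, Raveth, 55 kg, £12,085.70):
Base rate for 5661.89.67 is 3.5%.
Duty = £12,085.70 × 3.5% = £423.00.
Line 2 (0246.14.98, Raveth, 2,048 liters, £98,631.68):
Base rate for 0246.14.98 is 18.5%.
0246.14.98 has an FTA preferential rate, but origin Raveth is not Hesoria; base rate stands.
Duty = £98,631.68 × 18.5% = £18,246.86.
Line 3 (6365.53.75, Hesoria, 3,266 units, £297,336.64):
Base rate for 6365.53.75 is £4.28/unit.
Origin Hesoria qualifies under the Galia–Hesoria agreement and 6365.53.75 is covered: preferential rate Free applies instead.
The additional-duty order on 6365.53.75 targets Raveth, not Hesoria; it does not apply.
Duty = £297,336.64 × 0% = £0.00.
Line 4 (8758.79.62, Hesoria, 698 kg, £151,863.86):
Base rate for 8758.79.62 is 34%.
Origin Hesoria qualifies under the Galia–Hesoria agreement and 8758.79.62 is covered: preferential rate 32% applies instead.
Duty = £151,863.86 × 32% = £48,596.44.
Total = £423.00 + £18,246.86 + £0.00 + £48,596.44 = £67,266.30.

£67,266.30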